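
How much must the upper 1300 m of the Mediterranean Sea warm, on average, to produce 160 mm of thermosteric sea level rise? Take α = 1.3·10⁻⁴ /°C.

ΔT = Δh/(αH) = 0.16 / (1.3×10⁻⁴ × 1300) ≈ 0.9467 K

ΔT ≈ 0.947 K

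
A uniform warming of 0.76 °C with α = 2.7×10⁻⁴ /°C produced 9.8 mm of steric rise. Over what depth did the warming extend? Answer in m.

H = Δh/(αΔT) = 0.0098 / (2.7×10⁻⁴ × 0.76) ≈ 47.76 m

H ≈ 47.8 m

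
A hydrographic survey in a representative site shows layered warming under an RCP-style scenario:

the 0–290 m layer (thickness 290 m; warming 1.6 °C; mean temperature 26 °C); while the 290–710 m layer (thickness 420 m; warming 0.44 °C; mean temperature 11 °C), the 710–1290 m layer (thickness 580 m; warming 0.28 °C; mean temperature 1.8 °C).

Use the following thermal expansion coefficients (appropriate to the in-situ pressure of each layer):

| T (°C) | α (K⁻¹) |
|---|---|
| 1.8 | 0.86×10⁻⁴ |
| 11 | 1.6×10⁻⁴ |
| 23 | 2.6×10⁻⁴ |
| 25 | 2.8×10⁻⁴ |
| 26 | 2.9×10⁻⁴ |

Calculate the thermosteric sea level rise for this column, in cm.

18 cm

Layer 1 at 26 °C → α = 2.9×10⁻⁴ K⁻¹
Layer 2 at 11 °C → α = 1.6×10⁻⁴ K⁻¹
Layer 3 at 1.8 °C → α = 0.86×10⁻⁴ K⁻¹
2.9×10⁻⁴ × 1.6 × 290 = 0.13456 m
0.44 × 420 × 1.6×10⁻⁴ = 0.029568 m
710–1290 m: 580 × 0.86×10⁻⁴ × 0.28 = 0.0139664 m
Δh = 0.13456 + 0.029568 + 0.0139664 = 0.1780944 m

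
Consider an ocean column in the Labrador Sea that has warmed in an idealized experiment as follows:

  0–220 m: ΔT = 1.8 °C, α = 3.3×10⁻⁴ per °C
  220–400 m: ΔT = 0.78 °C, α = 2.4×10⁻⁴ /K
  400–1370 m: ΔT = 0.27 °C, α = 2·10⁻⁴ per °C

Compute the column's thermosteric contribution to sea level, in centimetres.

Δh = 22 cm

0–220 m: 3.3×10⁻⁴ × 1.8 × 220 = 0.13068 m
180 × 2.4×10⁻⁴ × 0.78 = 0.033696 m
Layer 3: 0.27 × 970 × 2×10⁻⁴ = 0.05238 m
Δh = 0.13068 + 0.033696 + 0.05238 = 0.216756 m ≈ 22 cm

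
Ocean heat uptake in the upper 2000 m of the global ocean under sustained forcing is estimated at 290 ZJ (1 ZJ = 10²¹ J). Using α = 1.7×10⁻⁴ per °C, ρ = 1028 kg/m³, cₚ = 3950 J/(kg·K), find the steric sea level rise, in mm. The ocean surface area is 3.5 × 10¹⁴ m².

34.7 mm

Per unit area: Q = 290×10²¹ / (3.5×10¹⁴) ≈ 8.286×10⁸ J/m²
Δh = αQ/(ρcₚ) = 1.7×10⁻⁴ × 8.286×10⁸ / (1028 × 3950) ≈ 0.03469 m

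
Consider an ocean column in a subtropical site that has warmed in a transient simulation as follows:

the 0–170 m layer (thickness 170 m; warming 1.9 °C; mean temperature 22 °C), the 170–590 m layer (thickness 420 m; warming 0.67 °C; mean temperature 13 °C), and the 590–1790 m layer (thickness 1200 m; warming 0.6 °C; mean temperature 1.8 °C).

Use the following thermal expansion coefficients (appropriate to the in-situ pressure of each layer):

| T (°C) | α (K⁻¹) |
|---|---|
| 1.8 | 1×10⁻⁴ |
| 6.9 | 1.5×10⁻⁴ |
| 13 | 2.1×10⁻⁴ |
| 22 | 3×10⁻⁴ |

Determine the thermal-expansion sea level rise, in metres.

Layer 1 at 22 °C → α = 3×10⁻⁴ K⁻¹
Layer 2 at 13 °C → α = 2.1×10⁻⁴ K⁻¹
Layer 3 at 1.8 °C → α = 1×10⁻⁴ K⁻¹
0–170 m: 170 × 3×10⁻⁴ × 1.9 = 0.09690 m
0.67 × 2.1×10⁻⁴ × 420 = 0.059094 m
1×10⁻⁴ × 1200 × 0.6 = 0.07200 m
Δh = 0.09690 + 0.059094 + 0.07200 = 0.227994 m ≈ 0.228 m

0.228 m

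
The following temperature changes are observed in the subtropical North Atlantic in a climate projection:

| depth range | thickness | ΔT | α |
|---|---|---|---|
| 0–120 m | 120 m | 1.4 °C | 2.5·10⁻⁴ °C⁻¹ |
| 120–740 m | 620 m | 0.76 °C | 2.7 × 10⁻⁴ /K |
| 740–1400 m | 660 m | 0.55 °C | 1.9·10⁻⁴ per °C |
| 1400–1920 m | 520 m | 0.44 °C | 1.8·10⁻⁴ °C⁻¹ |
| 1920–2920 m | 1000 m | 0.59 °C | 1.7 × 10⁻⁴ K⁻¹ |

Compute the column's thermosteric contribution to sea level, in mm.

0–120 m: 120 × 2.5×10⁻⁴ × 1.4 = 0.04200 m
Layer 2: 620 × 2.7×10⁻⁴ × 0.76 = 0.127224 m
660 × 1.9×10⁻⁴ × 0.55 = 0.06897 m
1.8×10⁻⁴ × 0.44 × 520 = 0.041184 m
1920–2920 m: 1.7×10⁻⁴ × 1000 × 0.59 = 0.10030 m
Δh = 0.04200 + 0.127224 + 0.06897 + 0.041184 + 0.10030 = 0.379678 m ≈ 380 mm

Δh = 380 mm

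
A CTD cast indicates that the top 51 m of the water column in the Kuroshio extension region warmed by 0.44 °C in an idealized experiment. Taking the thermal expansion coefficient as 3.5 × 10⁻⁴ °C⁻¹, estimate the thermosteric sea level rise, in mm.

7.85 mm

Δh = αΔT·H = 3.5×10⁻⁴ × 0.44 × 51 = 0.007854 m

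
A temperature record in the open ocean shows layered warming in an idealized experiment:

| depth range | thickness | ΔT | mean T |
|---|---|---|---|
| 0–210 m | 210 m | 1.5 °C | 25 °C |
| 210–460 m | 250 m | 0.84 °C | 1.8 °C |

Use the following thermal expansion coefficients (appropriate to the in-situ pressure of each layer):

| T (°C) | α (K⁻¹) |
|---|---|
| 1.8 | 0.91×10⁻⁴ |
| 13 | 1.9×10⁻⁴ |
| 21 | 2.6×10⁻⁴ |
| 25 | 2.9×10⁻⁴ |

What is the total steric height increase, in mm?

Layer 1 at 25 °C → α = 2.9×10⁻⁴ K⁻¹
Layer 2 at 1.8 °C → α = 0.91×10⁻⁴ K⁻¹
2.9×10⁻⁴ × 1.5 × 210 = 0.09135 m
210–460 m: 0.91×10⁻⁴ × 250 × 0.84 = 0.01911 m
Δh = 0.09135 + 0.01911 = 0.11046 m ≈ 110 mm

110 mm of thermosteric rise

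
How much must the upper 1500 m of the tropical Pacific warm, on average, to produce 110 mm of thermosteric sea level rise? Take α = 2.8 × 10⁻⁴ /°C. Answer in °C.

ΔT = Δh/(αH) = 0.11 / (2.8×10⁻⁴ × 1500) ≈ 0.2619 °C

0.262 °C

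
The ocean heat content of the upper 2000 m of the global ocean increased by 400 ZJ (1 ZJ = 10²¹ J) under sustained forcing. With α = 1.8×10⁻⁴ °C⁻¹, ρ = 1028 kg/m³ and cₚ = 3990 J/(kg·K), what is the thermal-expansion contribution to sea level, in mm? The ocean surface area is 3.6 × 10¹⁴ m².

Δh ≈ 49 mm

Per unit area: Q = 400×10²¹ / (3.6×10¹⁴) ≈ 1.111×10⁹ J/m²
Δh = αQ/(ρcₚ) = 1.8×10⁻⁴ × 1.111×10⁹ / (1028 × 3990) ≈ 0.048755 m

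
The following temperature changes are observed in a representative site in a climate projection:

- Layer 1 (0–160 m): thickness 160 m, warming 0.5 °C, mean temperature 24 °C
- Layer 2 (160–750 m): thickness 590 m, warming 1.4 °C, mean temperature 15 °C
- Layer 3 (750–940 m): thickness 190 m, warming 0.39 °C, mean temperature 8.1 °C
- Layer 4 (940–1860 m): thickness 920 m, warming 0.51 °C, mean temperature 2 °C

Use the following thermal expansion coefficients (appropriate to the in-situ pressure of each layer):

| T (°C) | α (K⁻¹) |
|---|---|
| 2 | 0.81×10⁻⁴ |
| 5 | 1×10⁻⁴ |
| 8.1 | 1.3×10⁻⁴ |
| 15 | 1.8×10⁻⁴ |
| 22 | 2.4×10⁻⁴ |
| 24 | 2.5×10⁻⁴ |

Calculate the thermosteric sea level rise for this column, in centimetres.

Layer 1 at 24 °C → α = 2.5×10⁻⁴ K⁻¹
Layer 2 at 15 °C → α = 1.8×10⁻⁴ K⁻¹
Layer 3 at 8.1 °C → α = 1.3×10⁻⁴ K⁻¹
Layer 4 at 2 °C → α = 0.81×10⁻⁴ K⁻¹
Layer 1: 160 × 0.5 × 2.5×10⁻⁴ = 0.02000 m
160–750 m: 1.8×10⁻⁴ × 590 × 1.4 = 0.14868 m
1.3×10⁻⁴ × 190 × 0.39 = 0.009633 m
940–1860 m: 0.51 × 920 × 0.81×10⁻⁴ = 0.0380052 m
Δh = 0.02000 + 0.14868 + 0.009633 + 0.0380052 = 0.2163182 m

21.6 cm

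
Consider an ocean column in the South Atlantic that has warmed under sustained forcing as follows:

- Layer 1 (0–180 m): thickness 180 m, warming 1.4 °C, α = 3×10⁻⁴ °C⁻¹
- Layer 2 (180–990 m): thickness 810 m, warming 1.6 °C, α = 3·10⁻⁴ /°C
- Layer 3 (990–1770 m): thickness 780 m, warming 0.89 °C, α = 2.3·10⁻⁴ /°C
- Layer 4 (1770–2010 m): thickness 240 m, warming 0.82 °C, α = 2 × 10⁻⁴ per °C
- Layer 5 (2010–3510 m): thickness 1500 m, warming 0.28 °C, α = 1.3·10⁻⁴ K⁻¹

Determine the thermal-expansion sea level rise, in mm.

718 mm

0–180 m: 180 × 3×10⁻⁴ × 1.4 = 0.07560 m
180–990 m: 1.6 × 3×10⁻⁴ × 810 = 0.38880 m
990–1770 m: 780 × 0.89 × 2.3×10⁻⁴ = 0.159666 m
Layer 4: 240 × 0.82 × 2×10⁻⁴ = 0.03936 m
1.3×10⁻⁴ × 1500 × 0.28 = 0.05460 m
Δh = 0.07560 + 0.38880 + 0.159666 + 0.03936 + 0.05460 = 0.718026 m ≈ 718 mm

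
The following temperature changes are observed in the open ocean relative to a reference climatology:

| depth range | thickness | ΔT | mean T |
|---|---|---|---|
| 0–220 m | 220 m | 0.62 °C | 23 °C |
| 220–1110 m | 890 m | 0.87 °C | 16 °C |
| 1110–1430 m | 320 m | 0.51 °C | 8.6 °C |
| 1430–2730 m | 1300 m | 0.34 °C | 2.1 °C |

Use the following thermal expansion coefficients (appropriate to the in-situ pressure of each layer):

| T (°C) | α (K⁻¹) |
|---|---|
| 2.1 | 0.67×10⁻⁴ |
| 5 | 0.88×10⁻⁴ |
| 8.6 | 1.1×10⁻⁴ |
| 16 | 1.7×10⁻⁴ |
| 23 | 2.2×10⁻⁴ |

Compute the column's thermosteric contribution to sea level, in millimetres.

Layer 1 at 23 °C → α = 2.2×10⁻⁴ K⁻¹
Layer 2 at 16 °C → α = 1.7×10⁻⁴ K⁻¹
Layer 3 at 8.6 °C → α = 1.1×10⁻⁴ K⁻¹
Layer 4 at 2.1 °C → α = 0.67×10⁻⁴ K⁻¹
0.62 × 2.2×10⁻⁴ × 220 = 0.030008 m
220–1110 m: 890 × 0.87 × 1.7×10⁻⁴ = 0.131631 m
1110–1430 m: 1.1×10⁻⁴ × 0.51 × 320 = 0.017952 m
Layer 4: 1300 × 0.34 × 0.67×10⁻⁴ = 0.029614 m
Δh = 0.030008 + 0.131631 + 0.017952 + 0.029614 = 0.209205 m

about 210 mm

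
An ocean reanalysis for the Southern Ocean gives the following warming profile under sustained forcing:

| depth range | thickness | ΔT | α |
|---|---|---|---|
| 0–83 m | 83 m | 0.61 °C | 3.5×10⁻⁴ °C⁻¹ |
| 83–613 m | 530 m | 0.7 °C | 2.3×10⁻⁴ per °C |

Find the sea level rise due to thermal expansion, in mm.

0–83 m: 83 × 3.5×10⁻⁴ × 0.61 = 0.0177205 m
0.7 × 2.3×10⁻⁴ × 530 = 0.08533 m
Δh = 0.0177205 + 0.08533 = 0.1030505 m

103 mm of thermosteric rise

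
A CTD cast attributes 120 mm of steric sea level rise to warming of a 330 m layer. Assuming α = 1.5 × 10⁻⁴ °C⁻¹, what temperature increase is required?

about 2.42 K

ΔT = Δh/(αH) = 0.12 / (1.5×10⁻⁴ × 330) ≈ 2.424 K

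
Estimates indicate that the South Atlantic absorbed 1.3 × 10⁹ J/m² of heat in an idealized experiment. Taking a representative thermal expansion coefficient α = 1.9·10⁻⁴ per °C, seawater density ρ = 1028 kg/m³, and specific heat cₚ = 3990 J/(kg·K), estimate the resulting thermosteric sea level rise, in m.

0.0602 m

Δh = αQ/(ρcₚ) = 1.9×10⁻⁴ × 1.3×10⁹ / (1028 × 3990) ≈ 0.060219 m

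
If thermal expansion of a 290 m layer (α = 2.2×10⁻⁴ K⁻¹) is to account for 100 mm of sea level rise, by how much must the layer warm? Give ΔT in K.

ΔT = Δh/(αH) = 0.1 / (2.2×10⁻⁴ × 290) ≈ 1.567 K

1.57 K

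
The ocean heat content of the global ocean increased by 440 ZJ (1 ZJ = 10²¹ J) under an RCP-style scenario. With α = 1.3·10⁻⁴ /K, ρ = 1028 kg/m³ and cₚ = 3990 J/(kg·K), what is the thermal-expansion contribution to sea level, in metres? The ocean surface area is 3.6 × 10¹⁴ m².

about 0.0387 m

Per unit area: Q = 440×10²¹ / (3.6×10¹⁴) ≈ 1.222×10⁹ J/m²
Δh = αQ/(ρcₚ) = 1.3×10⁻⁴ × 1.222×10⁹ / (1028 × 3990) ≈ 0.03873 m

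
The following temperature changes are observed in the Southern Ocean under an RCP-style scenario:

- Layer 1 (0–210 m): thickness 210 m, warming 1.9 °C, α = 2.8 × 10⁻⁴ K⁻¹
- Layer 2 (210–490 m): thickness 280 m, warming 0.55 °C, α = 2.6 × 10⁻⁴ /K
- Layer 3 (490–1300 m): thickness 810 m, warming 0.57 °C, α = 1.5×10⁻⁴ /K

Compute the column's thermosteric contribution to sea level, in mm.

Layer 1: 1.9 × 2.8×10⁻⁴ × 210 = 0.11172 m
210–490 m: 2.6×10⁻⁴ × 280 × 0.55 = 0.04004 m
0.57 × 810 × 1.5×10⁻⁴ = 0.069255 m
Δh = 0.11172 + 0.04004 + 0.069255 = 0.221015 m

220 mm of thermosteric rise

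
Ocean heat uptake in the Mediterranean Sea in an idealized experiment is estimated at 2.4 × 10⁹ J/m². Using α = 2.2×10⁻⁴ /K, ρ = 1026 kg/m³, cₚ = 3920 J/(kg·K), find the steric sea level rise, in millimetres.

Δh = 131 mm

Δh = αQ/(ρcₚ) = 2.2×10⁻⁴ × 2.4×10⁹ / (1026 × 3920) ≈ 0.13128 m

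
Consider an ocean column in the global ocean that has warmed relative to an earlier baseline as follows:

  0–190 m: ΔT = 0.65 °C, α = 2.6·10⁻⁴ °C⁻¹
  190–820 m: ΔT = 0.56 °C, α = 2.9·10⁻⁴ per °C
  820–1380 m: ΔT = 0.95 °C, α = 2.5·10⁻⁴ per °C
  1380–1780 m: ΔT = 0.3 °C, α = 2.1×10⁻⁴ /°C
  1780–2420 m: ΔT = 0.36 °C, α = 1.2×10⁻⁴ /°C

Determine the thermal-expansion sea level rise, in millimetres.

Δh = 320 mm

2.6×10⁻⁴ × 190 × 0.65 = 0.03211 m
630 × 2.9×10⁻⁴ × 0.56 = 0.102312 m
820–1380 m: 0.95 × 2.5×10⁻⁴ × 560 = 0.13300 m
400 × 2.1×10⁻⁴ × 0.3 = 0.02520 m
1780–2420 m: 0.36 × 1.2×10⁻⁴ × 640 = 0.027648 m
Δh = 0.03211 + 0.102312 + 0.13300 + 0.02520 + 0.027648 = 0.32027 m ≈ 320 mm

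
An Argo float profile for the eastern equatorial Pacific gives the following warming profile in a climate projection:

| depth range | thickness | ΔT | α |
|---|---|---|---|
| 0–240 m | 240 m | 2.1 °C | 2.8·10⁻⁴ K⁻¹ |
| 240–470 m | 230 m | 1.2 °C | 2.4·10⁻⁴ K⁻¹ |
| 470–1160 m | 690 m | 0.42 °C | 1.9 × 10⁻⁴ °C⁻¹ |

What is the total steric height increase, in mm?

2.1 × 2.8×10⁻⁴ × 240 = 0.14112 m
230 × 2.4×10⁻⁴ × 1.2 = 0.06624 m
1.9×10⁻⁴ × 0.42 × 690 = 0.055062 m
Δh = 0.14112 + 0.06624 + 0.055062 = 0.262422 m

260 mm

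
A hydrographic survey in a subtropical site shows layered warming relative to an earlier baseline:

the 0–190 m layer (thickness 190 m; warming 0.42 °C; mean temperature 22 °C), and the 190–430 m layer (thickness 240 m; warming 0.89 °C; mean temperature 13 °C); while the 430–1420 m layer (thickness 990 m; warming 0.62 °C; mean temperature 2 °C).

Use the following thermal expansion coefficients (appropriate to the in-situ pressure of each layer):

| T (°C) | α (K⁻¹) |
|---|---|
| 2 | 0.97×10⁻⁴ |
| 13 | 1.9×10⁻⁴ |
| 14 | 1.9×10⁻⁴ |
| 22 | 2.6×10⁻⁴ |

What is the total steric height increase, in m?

Layer 1 at 22 °C → α = 2.6×10⁻⁴ K⁻¹
Layer 2 at 13 °C → α = 1.9×10⁻⁴ K⁻¹
Layer 3 at 2 °C → α = 0.97×10⁻⁴ K⁻¹
0.42 × 190 × 2.6×10⁻⁴ = 0.020748 m
1.9×10⁻⁴ × 240 × 0.89 = 0.040584 m
Layer 3: 0.97×10⁻⁴ × 990 × 0.62 = 0.0595386 m
Δh = 0.020748 + 0.040584 + 0.0595386 = 0.1208706 m

0.121 m of thermosteric rise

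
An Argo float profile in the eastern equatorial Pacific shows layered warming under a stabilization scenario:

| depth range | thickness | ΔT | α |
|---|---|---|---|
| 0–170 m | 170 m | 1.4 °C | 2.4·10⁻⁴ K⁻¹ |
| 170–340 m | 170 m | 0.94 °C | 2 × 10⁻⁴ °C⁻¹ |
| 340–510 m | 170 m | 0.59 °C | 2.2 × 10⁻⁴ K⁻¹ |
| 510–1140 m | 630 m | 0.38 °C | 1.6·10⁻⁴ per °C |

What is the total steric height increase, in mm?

Δh = 150 mm

1.4 × 170 × 2.4×10⁻⁴ = 0.05712 m
Layer 2: 170 × 0.94 × 2×10⁻⁴ = 0.03196 m
340–510 m: 2.2×10⁻⁴ × 170 × 0.59 = 0.022066 m
510–1140 m: 0.38 × 630 × 1.6×10⁻⁴ = 0.038304 m
Δh = 0.05712 + 0.03196 + 0.022066 + 0.038304 = 0.14945 m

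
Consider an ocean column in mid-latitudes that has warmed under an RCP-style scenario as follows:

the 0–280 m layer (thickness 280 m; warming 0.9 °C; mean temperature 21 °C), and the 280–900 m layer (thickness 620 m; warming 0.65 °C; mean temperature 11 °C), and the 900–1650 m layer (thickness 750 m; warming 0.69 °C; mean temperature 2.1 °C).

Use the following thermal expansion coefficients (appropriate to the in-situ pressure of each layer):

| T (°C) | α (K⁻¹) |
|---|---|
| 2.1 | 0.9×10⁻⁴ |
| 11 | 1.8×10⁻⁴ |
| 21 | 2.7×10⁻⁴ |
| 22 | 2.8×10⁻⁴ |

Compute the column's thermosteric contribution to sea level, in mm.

Layer 1 at 21 °C → α = 2.7×10⁻⁴ K⁻¹
Layer 2 at 11 °C → α = 1.8×10⁻⁴ K⁻¹
Layer 3 at 2.1 °C → α = 0.9×10⁻⁴ K⁻¹
Layer 1: 2.7×10⁻⁴ × 280 × 0.9 = 0.06804 m
280–900 m: 1.8×10⁻⁴ × 620 × 0.65 = 0.07254 m
0.69 × 0.9×10⁻⁴ × 750 = 0.046575 m
Δh = 0.06804 + 0.07254 + 0.046575 = 0.187155 m ≈ 187 mm

Δh ≈ 187 mm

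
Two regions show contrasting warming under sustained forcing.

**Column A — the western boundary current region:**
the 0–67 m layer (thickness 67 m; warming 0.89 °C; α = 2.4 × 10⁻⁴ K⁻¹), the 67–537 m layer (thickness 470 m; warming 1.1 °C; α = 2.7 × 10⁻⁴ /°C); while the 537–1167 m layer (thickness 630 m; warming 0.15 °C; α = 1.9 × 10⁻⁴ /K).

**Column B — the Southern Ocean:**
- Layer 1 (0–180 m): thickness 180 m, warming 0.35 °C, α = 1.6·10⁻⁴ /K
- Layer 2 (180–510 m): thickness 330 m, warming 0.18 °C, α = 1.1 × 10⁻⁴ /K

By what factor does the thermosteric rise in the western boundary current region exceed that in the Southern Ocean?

A 0–67 m: 2.4×10⁻⁴ × 0.89 × 67 = 0.0143112 m
A Layer 2: 1.1 × 470 × 2.7×10⁻⁴ = 0.13959 m
A Layer 3: 0.15 × 1.9×10⁻⁴ × 630 = 0.017955 m
A total: 0.1718562 m
B 0–180 m: 1.6×10⁻⁴ × 0.35 × 180 = 0.01008 m
B 180–510 m: 330 × 0.18 × 1.1×10⁻⁴ = 0.006534 m
B total: 0.016614 m
Ratio: 0.1718562 / 0.016614 ≈ 10.34

a factor of 10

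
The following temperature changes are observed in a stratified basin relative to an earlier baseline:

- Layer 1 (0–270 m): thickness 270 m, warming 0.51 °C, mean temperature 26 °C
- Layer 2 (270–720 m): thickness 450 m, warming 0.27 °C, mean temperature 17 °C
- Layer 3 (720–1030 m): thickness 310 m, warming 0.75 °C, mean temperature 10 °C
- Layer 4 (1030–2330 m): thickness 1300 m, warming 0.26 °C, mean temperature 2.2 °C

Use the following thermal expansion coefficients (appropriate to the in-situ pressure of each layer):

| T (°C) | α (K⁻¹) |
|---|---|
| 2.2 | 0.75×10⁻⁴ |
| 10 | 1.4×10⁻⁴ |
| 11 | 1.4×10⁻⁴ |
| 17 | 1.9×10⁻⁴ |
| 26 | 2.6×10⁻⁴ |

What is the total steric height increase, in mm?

Layer 1 at 26 °C → α = 2.6×10⁻⁴ K⁻¹
Layer 2 at 17 °C → α = 1.9×10⁻⁴ K⁻¹
Layer 3 at 10 °C → α = 1.4×10⁻⁴ K⁻¹
Layer 4 at 2.2 °C → α = 0.75×10⁻⁴ K⁻¹
270 × 0.51 × 2.6×10⁻⁴ = 0.035802 m
270–720 m: 0.27 × 450 × 1.9×10⁻⁴ = 0.023085 m
720–1030 m: 1.4×10⁻⁴ × 310 × 0.75 = 0.03255 m
0.26 × 1300 × 0.75×10⁻⁴ = 0.02535 m
Δh = 0.035802 + 0.023085 + 0.03255 + 0.02535 = 0.116787 m

Δh ≈ 117 mm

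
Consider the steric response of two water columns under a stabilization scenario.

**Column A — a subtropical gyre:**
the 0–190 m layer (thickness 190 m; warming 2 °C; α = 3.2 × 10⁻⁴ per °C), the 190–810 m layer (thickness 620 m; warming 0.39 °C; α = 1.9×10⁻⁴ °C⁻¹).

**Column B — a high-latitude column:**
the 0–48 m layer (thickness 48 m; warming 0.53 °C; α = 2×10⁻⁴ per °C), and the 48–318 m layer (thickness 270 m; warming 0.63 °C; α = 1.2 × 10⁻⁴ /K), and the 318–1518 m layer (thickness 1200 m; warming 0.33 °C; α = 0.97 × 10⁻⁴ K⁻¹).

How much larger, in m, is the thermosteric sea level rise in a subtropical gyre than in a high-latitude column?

0.10 m larger

A Layer 1: 2 × 190 × 3.2×10⁻⁴ = 0.12160 m
A 620 × 0.39 × 1.9×10⁻⁴ = 0.045942 m
A total: 0.167542 m
B 0–48 m: 0.53 × 2×10⁻⁴ × 48 = 0.005088 m
B 48–318 m: 270 × 1.2×10⁻⁴ × 0.63 = 0.020412 m
B 0.33 × 1200 × 0.97×10⁻⁴ = 0.038412 m
B total: 0.063912 m
Difference: 0.167542 − 0.063912 = 0.10363 m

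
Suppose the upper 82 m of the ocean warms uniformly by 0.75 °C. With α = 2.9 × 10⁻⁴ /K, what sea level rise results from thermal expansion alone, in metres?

Δh = 0.0178 m

Δh = αΔT·H = 2.9×10⁻⁴ × 0.75 × 82 = 0.017835 m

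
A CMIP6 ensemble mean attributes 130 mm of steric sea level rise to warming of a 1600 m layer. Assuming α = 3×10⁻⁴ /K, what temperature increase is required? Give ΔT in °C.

about 0.271 °C

ΔT = Δh/(αH) = 0.13 / (3×10⁻⁴ × 1600) ≈ 0.2708 °C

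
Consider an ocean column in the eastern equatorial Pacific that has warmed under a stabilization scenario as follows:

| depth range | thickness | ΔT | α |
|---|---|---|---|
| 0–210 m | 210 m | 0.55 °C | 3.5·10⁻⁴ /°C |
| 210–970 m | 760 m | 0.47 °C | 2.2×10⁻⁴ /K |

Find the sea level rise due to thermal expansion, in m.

0.12 m of thermosteric rise

0–210 m: 3.5×10⁻⁴ × 0.55 × 210 = 0.040425 m
210–970 m: 760 × 2.2×10⁻⁴ × 0.47 = 0.078584 m
Δh = 0.040425 + 0.078584 = 0.119009 m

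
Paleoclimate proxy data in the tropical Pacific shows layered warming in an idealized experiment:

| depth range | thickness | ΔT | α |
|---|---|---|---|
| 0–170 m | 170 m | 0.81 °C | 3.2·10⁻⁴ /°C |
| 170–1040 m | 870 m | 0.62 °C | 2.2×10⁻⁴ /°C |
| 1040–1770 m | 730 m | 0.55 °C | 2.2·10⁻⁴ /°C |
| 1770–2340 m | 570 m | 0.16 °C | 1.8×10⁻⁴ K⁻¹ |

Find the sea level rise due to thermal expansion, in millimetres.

Δh = 270 mm

Layer 1: 0.81 × 3.2×10⁻⁴ × 170 = 0.044064 m
Layer 2: 0.62 × 2.2×10⁻⁴ × 870 = 0.118668 m
Layer 3: 0.55 × 2.2×10⁻⁴ × 730 = 0.08833 m
Layer 4: 570 × 1.8×10⁻⁴ × 0.16 = 0.016416 m
Δh = 0.044064 + 0.118668 + 0.08833 + 0.016416 = 0.267478 m ≈ 270 mm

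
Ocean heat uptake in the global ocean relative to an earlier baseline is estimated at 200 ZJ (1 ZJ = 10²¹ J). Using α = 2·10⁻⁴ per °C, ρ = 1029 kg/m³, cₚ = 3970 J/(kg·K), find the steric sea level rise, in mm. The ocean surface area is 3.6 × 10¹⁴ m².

Per unit area: Q = 200×10²¹ / (3.6×10¹⁴) ≈ 5.556×10⁸ J/m²
Δh = αQ/(ρcₚ) = 2×10⁻⁴ × 5.556×10⁸ / (1029 × 3970) ≈ 0.027201 m

Δh ≈ 27 mm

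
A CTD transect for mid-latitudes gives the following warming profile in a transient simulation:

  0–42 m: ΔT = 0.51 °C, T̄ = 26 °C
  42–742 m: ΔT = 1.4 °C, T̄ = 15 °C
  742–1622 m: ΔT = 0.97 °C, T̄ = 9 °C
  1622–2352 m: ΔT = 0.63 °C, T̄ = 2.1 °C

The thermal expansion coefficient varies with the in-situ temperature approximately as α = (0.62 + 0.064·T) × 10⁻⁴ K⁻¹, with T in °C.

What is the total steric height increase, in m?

0.297 m of thermosteric rise

Layer 1: α = (0.62 + 0.064×26)×10⁻⁴ = 2.284×10⁻⁴ K⁻¹
Layer 2: α = (0.62 + 0.064×15)×10⁻⁴ = 1.58×10⁻⁴ K⁻¹
Layer 3: α = (0.62 + 0.064×9)×10⁻⁴ = 1.196×10⁻⁴ K⁻¹
Layer 4: α = (0.62 + 0.064×2.1)×10⁻⁴ = 0.7544×10⁻⁴ K⁻¹
Layer 1: 0.51 × 42 × 2.284×10⁻⁴ = 0.004892328 m
42–742 m: 1.58×10⁻⁴ × 1.4 × 700 = 0.15484 m
Layer 3: 1.196×10⁻⁴ × 880 × 0.97 = 0.10209056 m
730 × 0.7544×10⁻⁴ × 0.63 = 0.034694856 m
Δh = 0.004892328 + 0.15484 + 0.10209056 + 0.034694856 = 0.296517744 m ≈ 0.297 m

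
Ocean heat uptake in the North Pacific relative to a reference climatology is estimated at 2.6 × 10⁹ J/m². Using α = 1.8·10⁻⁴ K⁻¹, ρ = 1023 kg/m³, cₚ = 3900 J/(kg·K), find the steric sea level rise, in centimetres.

Δh = αQ/(ρcₚ) = 1.8×10⁻⁴ × 2.6×10⁹ / (1023 × 3900) ≈ 0.11730 m

about 11.7 cm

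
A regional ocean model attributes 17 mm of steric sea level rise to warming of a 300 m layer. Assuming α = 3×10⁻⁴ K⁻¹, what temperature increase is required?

ΔT = Δh/(αH) = 0.017 / (3×10⁻⁴ × 300) ≈ 0.1889 °C

ΔT ≈ 0.19 °C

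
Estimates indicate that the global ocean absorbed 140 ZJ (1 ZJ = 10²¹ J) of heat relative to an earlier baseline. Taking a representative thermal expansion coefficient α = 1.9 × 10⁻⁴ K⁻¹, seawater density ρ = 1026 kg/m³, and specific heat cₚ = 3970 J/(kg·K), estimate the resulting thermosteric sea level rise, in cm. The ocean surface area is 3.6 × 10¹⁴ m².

Per unit area: Q = 140×10²¹ / (3.6×10¹⁴) ≈ 3.889×10⁸ J/m²
Δh = αQ/(ρcₚ) = 1.9×10⁻⁴ × 3.889×10⁸ / (1026 × 3970) ≈ 0.018141 m

1.8 cm of thermosteric rise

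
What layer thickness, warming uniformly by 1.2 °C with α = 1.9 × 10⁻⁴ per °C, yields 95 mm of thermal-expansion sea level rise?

H = Δh/(αΔT) = 0.095 / (1.9×10⁻⁴ × 1.2) ≈ 416.7 m

H ≈ 417 m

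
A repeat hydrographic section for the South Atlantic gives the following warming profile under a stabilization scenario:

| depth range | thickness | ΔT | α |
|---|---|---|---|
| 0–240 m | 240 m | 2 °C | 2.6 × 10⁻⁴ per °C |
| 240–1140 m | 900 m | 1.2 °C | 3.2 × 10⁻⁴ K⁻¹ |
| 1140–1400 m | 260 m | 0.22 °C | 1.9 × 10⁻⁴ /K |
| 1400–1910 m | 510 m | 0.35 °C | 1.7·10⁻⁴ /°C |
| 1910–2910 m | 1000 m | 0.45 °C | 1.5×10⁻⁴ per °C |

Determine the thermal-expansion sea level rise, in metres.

0.579 m

240 × 2.6×10⁻⁴ × 2 = 0.12480 m
240–1140 m: 1.2 × 3.2×10⁻⁴ × 900 = 0.34560 m
Layer 3: 1.9×10⁻⁴ × 0.22 × 260 = 0.010868 m
Layer 4: 0.35 × 1.7×10⁻⁴ × 510 = 0.030345 m
Layer 5: 1000 × 1.5×10⁻⁴ × 0.45 = 0.06750 m
Δh = 0.12480 + 0.34560 + 0.010868 + 0.030345 + 0.06750 = 0.579113 m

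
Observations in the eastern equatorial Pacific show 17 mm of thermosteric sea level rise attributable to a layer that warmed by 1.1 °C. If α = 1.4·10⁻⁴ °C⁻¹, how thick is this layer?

about 110 m

H = Δh/(αΔT) = 0.017 / (1.4×10⁻⁴ × 1.1) ≈ 110.4 m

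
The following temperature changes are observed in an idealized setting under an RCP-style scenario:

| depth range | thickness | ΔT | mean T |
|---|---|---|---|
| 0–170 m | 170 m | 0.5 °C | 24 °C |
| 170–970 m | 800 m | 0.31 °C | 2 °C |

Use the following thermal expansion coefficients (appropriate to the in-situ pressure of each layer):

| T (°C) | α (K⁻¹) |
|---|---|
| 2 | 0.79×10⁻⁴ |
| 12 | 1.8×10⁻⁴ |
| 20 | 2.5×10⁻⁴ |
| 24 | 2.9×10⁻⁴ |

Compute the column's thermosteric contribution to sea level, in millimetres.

Layer 1 at 24 °C → α = 2.9×10⁻⁴ K⁻¹
Layer 2 at 2 °C → α = 0.79×10⁻⁴ K⁻¹
Layer 1: 2.9×10⁻⁴ × 0.5 × 170 = 0.02465 m
800 × 0.79×10⁻⁴ × 0.31 = 0.019592 m
Δh = 0.02465 + 0.019592 = 0.044242 m ≈ 44 mm

Δh = 44 mm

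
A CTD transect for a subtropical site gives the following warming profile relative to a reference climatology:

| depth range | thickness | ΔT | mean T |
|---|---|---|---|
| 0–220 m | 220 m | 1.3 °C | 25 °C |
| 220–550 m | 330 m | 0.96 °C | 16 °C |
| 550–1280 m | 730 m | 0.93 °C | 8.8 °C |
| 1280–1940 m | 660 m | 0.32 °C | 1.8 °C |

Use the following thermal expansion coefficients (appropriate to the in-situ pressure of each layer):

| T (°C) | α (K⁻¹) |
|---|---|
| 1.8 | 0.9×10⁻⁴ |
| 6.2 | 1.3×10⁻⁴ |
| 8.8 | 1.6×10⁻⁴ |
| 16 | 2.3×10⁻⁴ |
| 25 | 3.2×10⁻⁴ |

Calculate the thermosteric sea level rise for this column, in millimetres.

292 mm

Layer 1 at 25 °C → α = 3.2×10⁻⁴ K⁻¹
Layer 2 at 16 °C → α = 2.3×10⁻⁴ K⁻¹
Layer 3 at 8.8 °C → α = 1.6×10⁻⁴ K⁻¹
Layer 4 at 1.8 °C → α = 0.9×10⁻⁴ K⁻¹
Layer 1: 1.3 × 3.2×10⁻⁴ × 220 = 0.09152 m
220–550 m: 330 × 2.3×10⁻⁴ × 0.96 = 0.072864 m
Layer 3: 1.6×10⁻⁴ × 0.93 × 730 = 0.108624 m
660 × 0.9×10⁻⁴ × 0.32 = 0.019008 m
Δh = 0.09152 + 0.072864 + 0.108624 + 0.019008 = 0.292016 m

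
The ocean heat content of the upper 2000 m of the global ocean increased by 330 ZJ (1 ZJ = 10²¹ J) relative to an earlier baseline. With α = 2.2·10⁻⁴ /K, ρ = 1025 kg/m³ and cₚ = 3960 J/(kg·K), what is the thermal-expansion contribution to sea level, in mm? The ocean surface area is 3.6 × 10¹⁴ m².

Δh ≈ 49.7 mm

Per unit area: Q = 330×10²¹ / (3.6×10¹⁴) ≈ 9.167×10⁸ J/m²
Δh = αQ/(ρcₚ) = 2.2×10⁻⁴ × 9.167×10⁸ / (1025 × 3960) ≈ 0.049686 m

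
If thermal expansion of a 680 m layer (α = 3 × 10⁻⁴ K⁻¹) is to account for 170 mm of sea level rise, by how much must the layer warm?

0.833 K

ΔT = Δh/(αH) = 0.17 / (3×10⁻⁴ × 680) ≈ 0.8333 K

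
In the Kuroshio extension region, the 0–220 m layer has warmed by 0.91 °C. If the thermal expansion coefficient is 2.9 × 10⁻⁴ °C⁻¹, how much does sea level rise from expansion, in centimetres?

Δh = αΔT·H = 2.9×10⁻⁴ × 0.91 × 220 = 0.058058 m

Δh = 5.81 cm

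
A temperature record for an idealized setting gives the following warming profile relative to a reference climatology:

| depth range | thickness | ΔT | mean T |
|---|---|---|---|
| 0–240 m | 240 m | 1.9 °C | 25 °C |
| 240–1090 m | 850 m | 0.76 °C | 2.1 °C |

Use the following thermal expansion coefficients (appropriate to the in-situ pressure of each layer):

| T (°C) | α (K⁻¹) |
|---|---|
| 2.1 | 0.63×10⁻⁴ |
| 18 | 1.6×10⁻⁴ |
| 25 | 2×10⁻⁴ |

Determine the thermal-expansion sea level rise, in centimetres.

Layer 1 at 25 °C → α = 2×10⁻⁴ K⁻¹
Layer 2 at 2.1 °C → α = 0.63×10⁻⁴ K⁻¹
0–240 m: 240 × 1.9 × 2×10⁻⁴ = 0.09120 m
0.76 × 0.63×10⁻⁴ × 850 = 0.040698 m
Δh = 0.09120 + 0.040698 = 0.131898 m

13 cm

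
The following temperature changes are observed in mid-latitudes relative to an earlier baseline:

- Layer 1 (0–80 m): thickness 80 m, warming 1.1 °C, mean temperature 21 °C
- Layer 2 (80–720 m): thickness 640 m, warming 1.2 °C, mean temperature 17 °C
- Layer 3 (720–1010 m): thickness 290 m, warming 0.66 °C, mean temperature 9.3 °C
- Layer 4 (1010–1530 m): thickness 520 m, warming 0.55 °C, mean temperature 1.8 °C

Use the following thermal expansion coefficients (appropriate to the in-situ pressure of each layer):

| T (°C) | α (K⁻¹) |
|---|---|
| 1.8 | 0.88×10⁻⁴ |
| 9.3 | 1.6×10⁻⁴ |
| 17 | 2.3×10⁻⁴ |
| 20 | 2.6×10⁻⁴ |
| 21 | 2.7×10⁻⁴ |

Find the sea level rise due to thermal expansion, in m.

Δh = 0.26 m

Layer 1 at 21 °C → α = 2.7×10⁻⁴ K⁻¹
Layer 2 at 17 °C → α = 2.3×10⁻⁴ K⁻¹
Layer 3 at 9.3 °C → α = 1.6×10⁻⁴ K⁻¹
Layer 4 at 1.8 °C → α = 0.88×10⁻⁴ K⁻¹
Layer 1: 1.1 × 2.7×10⁻⁴ × 80 = 0.02376 m
80–720 m: 1.2 × 640 × 2.3×10⁻⁴ = 0.17664 m
290 × 1.6×10⁻⁴ × 0.66 = 0.030624 m
0.88×10⁻⁴ × 0.55 × 520 = 0.025168 m
Δh = 0.02376 + 0.17664 + 0.030624 + 0.025168 = 0.256192 m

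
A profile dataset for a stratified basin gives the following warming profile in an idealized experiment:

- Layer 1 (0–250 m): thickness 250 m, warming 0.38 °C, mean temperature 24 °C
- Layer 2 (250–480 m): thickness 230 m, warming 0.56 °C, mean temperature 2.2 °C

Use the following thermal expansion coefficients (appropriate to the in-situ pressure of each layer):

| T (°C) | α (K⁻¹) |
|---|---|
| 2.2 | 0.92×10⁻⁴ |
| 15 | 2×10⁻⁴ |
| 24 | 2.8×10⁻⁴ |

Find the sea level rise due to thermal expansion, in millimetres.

38.4 mm of thermosteric rise

Layer 1 at 24 °C → α = 2.8×10⁻⁴ K⁻¹
Layer 2 at 2.2 °C → α = 0.92×10⁻⁴ K⁻¹
0–250 m: 250 × 0.38 × 2.8×10⁻⁴ = 0.02660 m
250–480 m: 230 × 0.56 × 0.92×10⁻⁴ = 0.0118496 m
Δh = 0.02660 + 0.0118496 = 0.0384496 m ≈ 38.4 mm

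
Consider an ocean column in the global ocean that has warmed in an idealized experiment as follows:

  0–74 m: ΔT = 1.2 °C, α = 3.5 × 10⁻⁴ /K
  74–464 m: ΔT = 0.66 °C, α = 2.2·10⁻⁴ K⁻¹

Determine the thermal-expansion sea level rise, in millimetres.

87.7 mm

0–74 m: 3.5×10⁻⁴ × 74 × 1.2 = 0.03108 m
0.66 × 390 × 2.2×10⁻⁴ = 0.056628 m
Δh = 0.03108 + 0.056628 = 0.087708 m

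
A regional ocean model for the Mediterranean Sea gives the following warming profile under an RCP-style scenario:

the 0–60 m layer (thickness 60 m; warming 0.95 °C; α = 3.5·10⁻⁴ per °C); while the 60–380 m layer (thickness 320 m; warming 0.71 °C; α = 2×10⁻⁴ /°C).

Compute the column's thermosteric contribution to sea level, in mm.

Δh = 65 mm

60 × 3.5×10⁻⁴ × 0.95 = 0.01995 m
Layer 2: 320 × 0.71 × 2×10⁻⁴ = 0.04544 m
Δh = 0.01995 + 0.04544 = 0.06539 m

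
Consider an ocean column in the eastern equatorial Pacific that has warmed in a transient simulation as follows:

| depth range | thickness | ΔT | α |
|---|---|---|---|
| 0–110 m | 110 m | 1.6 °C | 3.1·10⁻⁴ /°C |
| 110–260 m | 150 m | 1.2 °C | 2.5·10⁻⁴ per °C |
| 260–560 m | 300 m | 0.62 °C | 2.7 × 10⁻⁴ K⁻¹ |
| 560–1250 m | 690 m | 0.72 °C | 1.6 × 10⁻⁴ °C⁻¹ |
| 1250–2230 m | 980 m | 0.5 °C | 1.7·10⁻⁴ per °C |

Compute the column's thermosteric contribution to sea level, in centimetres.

about 31.3 cm

Layer 1: 1.6 × 110 × 3.1×10⁻⁴ = 0.05456 m
110–260 m: 150 × 1.2 × 2.5×10⁻⁴ = 0.04500 m
0.62 × 2.7×10⁻⁴ × 300 = 0.05022 m
Layer 4: 1.6×10⁻⁴ × 0.72 × 690 = 0.079488 m
Layer 5: 0.5 × 1.7×10⁻⁴ × 980 = 0.08330 m
Δh = 0.05456 + 0.04500 + 0.05022 + 0.079488 + 0.08330 = 0.312568 m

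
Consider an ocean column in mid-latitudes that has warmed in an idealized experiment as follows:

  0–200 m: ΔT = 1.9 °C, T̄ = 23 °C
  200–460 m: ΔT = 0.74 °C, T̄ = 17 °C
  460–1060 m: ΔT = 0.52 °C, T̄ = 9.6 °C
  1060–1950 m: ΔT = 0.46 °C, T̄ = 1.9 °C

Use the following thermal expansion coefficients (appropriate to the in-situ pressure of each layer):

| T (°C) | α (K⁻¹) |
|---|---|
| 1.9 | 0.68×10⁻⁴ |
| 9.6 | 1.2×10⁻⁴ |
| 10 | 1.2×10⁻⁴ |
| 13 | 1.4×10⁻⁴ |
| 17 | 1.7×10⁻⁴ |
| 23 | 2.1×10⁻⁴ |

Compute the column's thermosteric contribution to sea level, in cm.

Layer 1 at 23 °C → α = 2.1×10⁻⁴ K⁻¹
Layer 2 at 17 °C → α = 1.7×10⁻⁴ K⁻¹
Layer 3 at 9.6 °C → α = 1.2×10⁻⁴ K⁻¹
Layer 4 at 1.9 °C → α = 0.68×10⁻⁴ K⁻¹
1.9 × 200 × 2.1×10⁻⁴ = 0.07980 m
260 × 1.7×10⁻⁴ × 0.74 = 0.032708 m
Layer 3: 0.52 × 1.2×10⁻⁴ × 600 = 0.03744 m
0.68×10⁻⁴ × 0.46 × 890 = 0.0278392 m
Δh = 0.07980 + 0.032708 + 0.03744 + 0.0278392 = 0.1777872 m ≈ 17.8 cm

Δh = 17.8 cm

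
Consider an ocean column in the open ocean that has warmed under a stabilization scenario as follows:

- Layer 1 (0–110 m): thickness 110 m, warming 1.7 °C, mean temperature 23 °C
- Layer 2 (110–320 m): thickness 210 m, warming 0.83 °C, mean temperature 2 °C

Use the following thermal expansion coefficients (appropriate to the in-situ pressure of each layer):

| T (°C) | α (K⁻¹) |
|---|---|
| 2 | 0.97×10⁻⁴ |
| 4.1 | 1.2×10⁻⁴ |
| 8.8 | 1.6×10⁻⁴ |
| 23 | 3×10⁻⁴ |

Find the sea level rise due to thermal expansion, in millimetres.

73.0 mm

Layer 1 at 23 °C → α = 3×10⁻⁴ K⁻¹
Layer 2 at 2 °C → α = 0.97×10⁻⁴ K⁻¹
0–110 m: 3×10⁻⁴ × 110 × 1.7 = 0.05610 m
110–320 m: 0.83 × 210 × 0.97×10⁻⁴ = 0.0169071 m
Δh = 0.05610 + 0.0169071 = 0.0730071 m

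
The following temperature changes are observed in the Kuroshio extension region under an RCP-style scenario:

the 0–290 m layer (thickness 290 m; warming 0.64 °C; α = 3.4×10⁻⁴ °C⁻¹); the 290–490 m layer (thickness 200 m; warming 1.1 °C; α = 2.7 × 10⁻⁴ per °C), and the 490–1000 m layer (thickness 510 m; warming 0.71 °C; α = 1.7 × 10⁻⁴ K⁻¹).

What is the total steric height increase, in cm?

Δh ≈ 18.4 cm

0.64 × 290 × 3.4×10⁻⁴ = 0.063104 m
290–490 m: 2.7×10⁻⁴ × 1.1 × 200 = 0.05940 m
0.71 × 1.7×10⁻⁴ × 510 = 0.061557 m
Δh = 0.063104 + 0.05940 + 0.061557 = 0.184061 m ≈ 18.4 cm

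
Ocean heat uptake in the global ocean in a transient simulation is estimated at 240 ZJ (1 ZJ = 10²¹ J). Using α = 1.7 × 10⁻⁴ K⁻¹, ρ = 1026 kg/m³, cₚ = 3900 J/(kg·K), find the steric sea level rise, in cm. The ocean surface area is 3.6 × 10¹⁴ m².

Per unit area: Q = 240×10²¹ / (3.6×10¹⁴) ≈ 6.667×10⁸ J/m²
Δh = αQ/(ρcₚ) = 1.7×10⁻⁴ × 6.667×10⁸ / (1026 × 3900) ≈ 0.028325 m

Δh = 2.83 cm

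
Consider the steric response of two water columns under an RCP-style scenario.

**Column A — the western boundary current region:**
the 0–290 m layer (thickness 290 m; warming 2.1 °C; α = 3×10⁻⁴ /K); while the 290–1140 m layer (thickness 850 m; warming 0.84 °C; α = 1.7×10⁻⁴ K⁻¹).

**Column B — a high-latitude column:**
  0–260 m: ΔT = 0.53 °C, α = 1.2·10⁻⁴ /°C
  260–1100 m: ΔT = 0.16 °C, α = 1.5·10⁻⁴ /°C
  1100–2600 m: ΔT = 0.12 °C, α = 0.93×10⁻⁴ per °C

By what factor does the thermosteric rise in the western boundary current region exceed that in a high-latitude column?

5.69

A 3×10⁻⁴ × 2.1 × 290 = 0.18270 m
A 850 × 0.84 × 1.7×10⁻⁴ = 0.12138 m
A total: 0.30408 m
B 1.2×10⁻⁴ × 260 × 0.53 = 0.016536 m
B 0.16 × 840 × 1.5×10⁻⁴ = 0.02016 m
B 1100–2600 m: 0.93×10⁻⁴ × 0.12 × 1500 = 0.01674 m
B total: 0.053436 m
Ratio: 0.30408 / 0.053436 ≈ 5.691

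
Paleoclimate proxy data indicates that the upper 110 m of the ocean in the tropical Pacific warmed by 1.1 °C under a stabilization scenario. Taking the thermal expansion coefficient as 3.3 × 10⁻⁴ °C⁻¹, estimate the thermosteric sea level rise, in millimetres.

Δh = αΔT·H = 3.3×10⁻⁴ × 1.1 × 110 = 0.03993 m

Δh = 39.9 mm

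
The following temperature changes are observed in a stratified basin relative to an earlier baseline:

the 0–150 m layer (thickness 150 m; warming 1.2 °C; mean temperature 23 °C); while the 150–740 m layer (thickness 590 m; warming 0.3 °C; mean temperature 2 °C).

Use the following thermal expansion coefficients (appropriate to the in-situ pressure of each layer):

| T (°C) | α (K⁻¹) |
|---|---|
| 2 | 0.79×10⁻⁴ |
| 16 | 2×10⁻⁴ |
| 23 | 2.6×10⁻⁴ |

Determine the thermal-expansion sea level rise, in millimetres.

about 60.8 mm

Layer 1 at 23 °C → α = 2.6×10⁻⁴ K⁻¹
Layer 2 at 2 °C → α = 0.79×10⁻⁴ K⁻¹
0–150 m: 150 × 1.2 × 2.6×10⁻⁴ = 0.04680 m
590 × 0.3 × 0.79×10⁻⁴ = 0.013983 m
Δh = 0.04680 + 0.013983 = 0.060783 m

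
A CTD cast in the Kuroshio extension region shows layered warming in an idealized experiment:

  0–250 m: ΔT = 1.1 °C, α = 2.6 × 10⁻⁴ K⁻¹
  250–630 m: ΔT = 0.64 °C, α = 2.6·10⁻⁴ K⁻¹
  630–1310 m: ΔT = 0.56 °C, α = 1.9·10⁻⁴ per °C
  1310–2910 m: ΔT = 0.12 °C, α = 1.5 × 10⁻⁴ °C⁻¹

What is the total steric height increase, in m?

Layer 1: 1.1 × 250 × 2.6×10⁻⁴ = 0.07150 m
Layer 2: 380 × 0.64 × 2.6×10⁻⁴ = 0.063232 m
630–1310 m: 680 × 1.9×10⁻⁴ × 0.56 = 0.072352 m
1310–2910 m: 1.5×10⁻⁴ × 0.12 × 1600 = 0.02880 m
Δh = 0.07150 + 0.063232 + 0.072352 + 0.02880 = 0.235884 m

0.236 m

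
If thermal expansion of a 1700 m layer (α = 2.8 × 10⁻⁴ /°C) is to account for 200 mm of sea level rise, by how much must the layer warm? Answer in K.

0.42 K

ΔT = Δh/(αH) = 0.2 / (2.8×10⁻⁴ × 1700) ≈ 0.4202 K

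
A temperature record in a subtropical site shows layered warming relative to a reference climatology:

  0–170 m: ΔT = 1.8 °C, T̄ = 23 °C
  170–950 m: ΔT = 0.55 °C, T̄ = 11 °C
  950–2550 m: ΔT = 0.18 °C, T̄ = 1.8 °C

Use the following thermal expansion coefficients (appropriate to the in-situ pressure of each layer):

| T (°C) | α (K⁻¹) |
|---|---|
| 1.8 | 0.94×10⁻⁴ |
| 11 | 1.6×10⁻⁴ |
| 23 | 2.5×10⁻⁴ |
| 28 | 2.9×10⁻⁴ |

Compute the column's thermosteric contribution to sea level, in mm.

Layer 1 at 23 °C → α = 2.5×10⁻⁴ K⁻¹
Layer 2 at 11 °C → α = 1.6×10⁻⁴ K⁻¹
Layer 3 at 1.8 °C → α = 0.94×10⁻⁴ K⁻¹
Layer 1: 2.5×10⁻⁴ × 1.8 × 170 = 0.07650 m
0.55 × 1.6×10⁻⁴ × 780 = 0.06864 m
950–2550 m: 0.94×10⁻⁴ × 1600 × 0.18 = 0.027072 m
Δh = 0.07650 + 0.06864 + 0.027072 = 0.172212 m

about 172 mm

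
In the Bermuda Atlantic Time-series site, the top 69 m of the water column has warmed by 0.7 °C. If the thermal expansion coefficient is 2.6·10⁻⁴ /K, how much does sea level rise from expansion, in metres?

Δh = αΔT·H = 2.6×10⁻⁴ × 0.7 × 69 = 0.012558 m

Δh = 0.013 m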